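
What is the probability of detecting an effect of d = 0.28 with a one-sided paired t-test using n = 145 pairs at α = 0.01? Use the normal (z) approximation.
Power ≈ 0.85

Power calculation (paired t-test, normal approximation):
z_β = d · √n - z_α
z_β = 0.28 · √145 - 2.326
z_β = 0.28 · 12.042 - 2.326
z_β = 1.045

Power = Φ(z_β) = Φ(1.045) ≈ 0.852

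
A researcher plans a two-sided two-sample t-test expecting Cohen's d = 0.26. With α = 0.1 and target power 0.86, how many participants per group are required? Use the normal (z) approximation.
n = 220 per group

Sample size formula (two-sample t-test, normal approximation):
n = 2 · ((z_{α/2} + z_β) / d)²

z_{α/2} = 1.645 (for α = 0.1, two-sided)
z_β = 1.080 (for power = 0.86)
d = 0.26

n = 2 · ((1.645 + 1.080) / 0.26)²
n = 2 · (10.481)²
n ≈ 219.70
Round up to the next whole number: n = 220 per group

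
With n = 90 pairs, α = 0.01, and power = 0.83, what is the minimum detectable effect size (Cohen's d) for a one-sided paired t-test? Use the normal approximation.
d ≈ 0.35

Minimum detectable effect (paired t-test, normal approximation):
d = (z_α + z_β) / √n
d = (2.326 + 0.954) / √90
d = 3.281 / 9.487
d ≈ 0.35

By Cohen's convention (0.2 small / 0.5 medium / 0.8 large): small effect.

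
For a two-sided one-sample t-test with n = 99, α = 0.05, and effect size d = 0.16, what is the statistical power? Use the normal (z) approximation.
Power ≈ 0.36

Power calculation (one-sample t-test, normal approximation):
z_β = d · √n - z_{α/2}
z_β = 0.16 · √99 - 1.960
z_β = 0.16 · 9.950 - 1.960
z_β = -0.368

Power = Φ(z_β) = Φ(-0.368) ≈ 0.356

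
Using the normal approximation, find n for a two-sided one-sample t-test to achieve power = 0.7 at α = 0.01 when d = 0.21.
n = 218

Sample size formula (one-sample t-test, normal approximation):
n = ((z_{α/2} + z_β) / d)²

z_{α/2} = 2.576 (for α = 0.01, two-sided)
z_β = 0.524 (for power = 0.7)
d = 0.21

n = ((2.576 + 0.524) / 0.21)²
n = (14.762)²
n ≈ 217.92
Round up to the next whole number: n = 218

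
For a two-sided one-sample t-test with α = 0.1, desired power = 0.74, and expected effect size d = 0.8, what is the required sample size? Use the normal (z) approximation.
n = 9

Sample size formula (one-sample t-test, normal approximation):
n = ((z_{α/2} + z_β) / d)²

z_{α/2} = 1.645 (for α = 0.1, two-sided)
z_β = 0.643 (for power = 0.74)
d = 0.8

n = ((1.645 + 0.643) / 0.8)²
n = (2.860)²
n ≈ 8.18
Round up to the next whole number: n = 9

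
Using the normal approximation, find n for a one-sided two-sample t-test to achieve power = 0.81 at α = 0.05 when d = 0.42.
n = 73 per group

Sample size formula (two-sample t-test, normal approximation):
n = 2 · ((z_α + z_β) / d)²

z_α = 1.645 (for α = 0.05, one-sided)
z_β = 0.878 (for power = 0.81)
d = 0.42

n = 2 · ((1.645 + 0.878) / 0.42)²
n = 2 · (6.007)²
n ≈ 72.17
Round up to the next whole number: n = 73 per group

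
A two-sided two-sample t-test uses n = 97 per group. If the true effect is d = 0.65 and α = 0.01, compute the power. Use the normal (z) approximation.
Power ≈ 0.97

Power calculation (two-sample t-test, normal approximation):
z_β = d · √(n/2) - z_{α/2}
z_β = 0.65 · √(97/2) - 2.576
z_β = 0.65 · 6.964 - 2.576
z_β = 1.951

Power = Φ(z_β) = Φ(1.951) ≈ 0.974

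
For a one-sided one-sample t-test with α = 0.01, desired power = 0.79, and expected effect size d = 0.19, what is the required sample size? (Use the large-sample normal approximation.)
n = 272

Sample size formula (one-sample t-test, normal approximation):
n = ((z_α + z_β) / d)²

z_α = 2.326 (for α = 0.01, one-sided)
z_β = 0.806 (for power = 0.79)
d = 0.19

n = ((2.326 + 0.806) / 0.19)²
n = (16.484)²
n ≈ 271.72
Round up to the next whole number: n = 272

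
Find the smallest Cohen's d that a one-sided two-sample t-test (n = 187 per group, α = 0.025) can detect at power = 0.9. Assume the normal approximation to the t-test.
d ≈ 0.34

Minimum detectable effect (two-sample t-test, normal approximation):
d = (z_α + z_β) / √(n/2)
d = (1.960 + 1.282) / √(187/2)
d = 3.242 / 9.670
d ≈ 0.34

By Cohen's convention (0.2 small / 0.5 medium / 0.8 large): small effect.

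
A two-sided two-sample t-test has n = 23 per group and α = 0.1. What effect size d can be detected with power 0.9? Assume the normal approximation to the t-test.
d ≈ 0.86

Minimum detectable effect (two-sample t-test, normal approximation):
d = (z_{α/2} + z_β) / √(n/2)
d = (1.645 + 1.282) / √(23/2)
d = 2.926 / 3.391
d ≈ 0.86

By Cohen's convention (0.2 small / 0.5 medium / 0.8 large): large effect.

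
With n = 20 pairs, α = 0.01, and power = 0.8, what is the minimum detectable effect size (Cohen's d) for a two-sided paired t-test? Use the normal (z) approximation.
d ≈ 0.76

Minimum detectable effect (paired t-test, normal approximation):
d = (z_{α/2} + z_β) / √n
d = (2.576 + 0.842) / √20
d = 3.417 / 4.472
d ≈ 0.76

By Cohen's convention (0.2 small / 0.5 medium / 0.8 large): medium effect.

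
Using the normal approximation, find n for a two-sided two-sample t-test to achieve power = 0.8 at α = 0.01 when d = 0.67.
n = 53 per group

Sample size formula (two-sample t-test, normal approximation):
n = 2 · ((z_{α/2} + z_β) / d)²

z_{α/2} = 2.576 (for α = 0.01, two-sided)
z_β = 0.842 (for power = 0.8)
d = 0.67

n = 2 · ((2.576 + 0.842) / 0.67)²
n = 2 · (5.101)²
n ≈ 52.04
Round up to the next whole number: n = 53 per group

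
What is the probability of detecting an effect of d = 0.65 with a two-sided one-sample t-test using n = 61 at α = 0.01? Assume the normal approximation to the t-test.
Power ≈ 0.99

Power calculation (one-sample t-test, normal approximation):
z_β = d · √n - z_{α/2}
z_β = 0.65 · √61 - 2.576
z_β = 0.65 · 7.810 - 2.576
z_β = 2.501

Power = Φ(z_β) = Φ(2.501) ≈ 0.994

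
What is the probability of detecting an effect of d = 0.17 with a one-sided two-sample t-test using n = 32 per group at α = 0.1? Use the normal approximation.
Power ≈ 0.27

Power calculation (two-sample t-test, normal approximation):
z_β = d · √(n/2) - z_α
z_β = 0.17 · √(32/2) - 1.282
z_β = 0.17 · 4.000 - 1.282
z_β = -0.602

Power = Φ(z_β) = Φ(-0.602) ≈ 0.274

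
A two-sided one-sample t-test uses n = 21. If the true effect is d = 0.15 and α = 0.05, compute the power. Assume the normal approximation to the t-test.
Power ≈ 0.10

Power calculation (one-sample t-test, normal approximation):
z_β = d · √n - z_{α/2}
z_β = 0.15 · √21 - 1.960
z_β = 0.15 · 4.583 - 1.960
z_β = -1.273

Power = Φ(z_β) = Φ(-1.273) ≈ 0.102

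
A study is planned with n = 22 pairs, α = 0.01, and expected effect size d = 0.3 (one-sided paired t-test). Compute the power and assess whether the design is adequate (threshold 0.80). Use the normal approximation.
Power ≈ 0.18; the study is underpowered (power < 0.80)

Power calculation (paired t-test, normal approximation):
z_β = d · √n - z_α
z_β = 0.3 · √22 - 2.326
z_β = 0.3 · 4.690 - 2.326
z_β = -0.919

Power = Φ(z_β) = Φ(-0.919) ≈ 0.179

Effect size d = 0.3 is small by Cohen's convention (0.2/0.5/0.8).

Threshold: power ≥ 0.80 is conventionally adequate.
Power ≈ 0.18 → the study is underpowered (power < 0.80).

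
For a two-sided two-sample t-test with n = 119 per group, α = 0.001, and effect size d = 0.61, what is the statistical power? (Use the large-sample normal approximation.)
Power ≈ 0.92

Power calculation (two-sample t-test, normal approximation):
z_β = d · √(n/2) - z_{α/2}
z_β = 0.61 · √(119/2) - 3.291
z_β = 0.61 · 7.714 - 3.291
z_β = 1.415

Power = Φ(z_β) = Φ(1.415) ≈ 0.921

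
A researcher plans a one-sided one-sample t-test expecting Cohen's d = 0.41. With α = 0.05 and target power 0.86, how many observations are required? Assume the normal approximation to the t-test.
n = 45

Sample size formula (one-sample t-test, normal approximation):
n = ((z_α + z_β) / d)²

z_α = 1.645 (for α = 0.05, one-sided)
z_β = 1.080 (for power = 0.86)
d = 0.41

n = ((1.645 + 1.080) / 0.41)²
n = (6.646)²
n ≈ 44.17
Round up to the next whole number: n = 45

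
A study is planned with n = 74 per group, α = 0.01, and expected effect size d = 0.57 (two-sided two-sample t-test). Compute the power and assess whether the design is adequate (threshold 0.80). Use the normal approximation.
Power ≈ 0.81; the study is adequately powered (power ≥ 0.80)

Power calculation (two-sample t-test, normal approximation):
z_β = d · √(n/2) - z_{α/2}
z_β = 0.57 · √(74/2) - 2.576
z_β = 0.57 · 6.083 - 2.576
z_β = 0.891

Power = Φ(z_β) = Φ(0.891) ≈ 0.814

Effect size d = 0.57 is medium by Cohen's convention (0.2/0.5/0.8).

Threshold: power ≥ 0.80 is conventionally adequate.
Power ≈ 0.81 → the study is adequately powered (power ≥ 0.80).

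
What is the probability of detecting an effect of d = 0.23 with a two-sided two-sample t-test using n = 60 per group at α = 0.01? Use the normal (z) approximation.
Power ≈ 0.09

Power calculation (two-sample t-test, normal approximation):
z_β = d · √(n/2) - z_{α/2}
z_β = 0.23 · √(60/2) - 2.576
z_β = 0.23 · 5.477 - 2.576
z_β = -1.316

Power = Φ(z_β) = Φ(-1.316) ≈ 0.094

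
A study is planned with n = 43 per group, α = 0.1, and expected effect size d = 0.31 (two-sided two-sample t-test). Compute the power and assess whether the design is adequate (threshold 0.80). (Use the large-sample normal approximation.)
Power ≈ 0.42; the study is underpowered (power < 0.80)

Power calculation (two-sample t-test, normal approximation):
z_β = d · √(n/2) - z_{α/2}
z_β = 0.31 · √(43/2) - 1.645
z_β = 0.31 · 4.637 - 1.645
z_β = -0.207

Power = Φ(z_β) = Φ(-0.207) ≈ 0.418

Effect size d = 0.31 is small by Cohen's convention (0.2/0.5/0.8).

Threshold: power ≥ 0.80 is conventionally adequate.
Power ≈ 0.42 → the study is underpowered (power < 0.80).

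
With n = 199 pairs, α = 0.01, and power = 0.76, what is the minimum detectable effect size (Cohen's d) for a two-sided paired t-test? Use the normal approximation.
d ≈ 0.23

Minimum detectable effect (paired t-test, normal approximation):
d = (z_{α/2} + z_β) / √n
d = (2.576 + 0.706) / √199
d = 3.282 / 14.107
d ≈ 0.23

By Cohen's convention (0.2 small / 0.5 medium / 0.8 large): small effect.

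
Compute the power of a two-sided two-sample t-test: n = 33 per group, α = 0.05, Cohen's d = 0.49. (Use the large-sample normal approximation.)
Power ≈ 0.51

Power calculation (two-sample t-test, normal approximation):
z_β = d · √(n/2) - z_{α/2}
z_β = 0.49 · √(33/2) - 1.960
z_β = 0.49 · 4.062 - 1.960
z_β = 0.030

Power = Φ(z_β) = Φ(0.030) ≈ 0.512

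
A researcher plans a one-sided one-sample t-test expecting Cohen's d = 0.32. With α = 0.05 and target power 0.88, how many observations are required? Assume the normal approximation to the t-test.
n = 78

Sample size formula (one-sample t-test, normal approximation):
n = ((z_α + z_β) / d)²

z_α = 1.645 (for α = 0.05, one-sided)
z_β = 1.175 (for power = 0.88)
d = 0.32

n = ((1.645 + 1.175) / 0.32)²
n = (8.813)²
n ≈ 77.67
Round up to the next whole number: n = 78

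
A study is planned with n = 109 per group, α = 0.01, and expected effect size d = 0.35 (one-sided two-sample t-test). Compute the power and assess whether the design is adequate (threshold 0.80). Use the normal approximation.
Power ≈ 0.60; the study is underpowered (power < 0.80)

Power calculation (two-sample t-test, normal approximation):
z_β = d · √(n/2) - z_α
z_β = 0.35 · √(109/2) - 2.326
z_β = 0.35 · 7.382 - 2.326
z_β = 0.257

Power = Φ(z_β) = Φ(0.257) ≈ 0.602

Effect size d = 0.35 is small by Cohen's convention (0.2/0.5/0.8).

Threshold: power ≥ 0.80 is conventionally adequate.
Power ≈ 0.60 → the study is underpowered (power < 0.80).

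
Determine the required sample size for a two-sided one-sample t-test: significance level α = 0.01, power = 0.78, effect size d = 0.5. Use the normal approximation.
n = 45

Sample size formula (one-sample t-test, normal approximation):
n = ((z_{α/2} + z_β) / d)²

z_{α/2} = 2.576 (for α = 0.01, two-sided)
z_β = 0.772 (for power = 0.78)
d = 0.5

n = ((2.576 + 0.772) / 0.5)²
n = (6.696)²
n ≈ 44.84
Round up to the next whole number: n = 45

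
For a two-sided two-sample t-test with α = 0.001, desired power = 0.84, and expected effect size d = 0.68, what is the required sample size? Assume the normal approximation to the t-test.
n = 80 per group

Sample size formula (two-sample t-test, normal approximation):
n = 2 · ((z_{α/2} + z_β) / d)²

z_{α/2} = 3.291 (for α = 0.001, two-sided)
z_β = 0.994 (for power = 0.84)
d = 0.68

n = 2 · ((3.291 + 0.994) / 0.68)²
n = 2 · (6.301)²
n ≈ 79.41
Round up to the next whole number: n = 80 per group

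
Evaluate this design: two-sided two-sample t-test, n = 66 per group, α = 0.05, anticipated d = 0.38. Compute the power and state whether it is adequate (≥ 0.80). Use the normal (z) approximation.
Power ≈ 0.59; the study is underpowered (power < 0.80)

Power calculation (two-sample t-test, normal approximation):
z_β = d · √(n/2) - z_{α/2}
z_β = 0.38 · √(66/2) - 1.960
z_β = 0.38 · 5.745 - 1.960
z_β = 0.223

Power = Φ(z_β) = Φ(0.223) ≈ 0.588

Effect size d = 0.38 is small by Cohen's convention (0.2/0.5/0.8).

Threshold: power ≥ 0.80 is conventionally adequate.
Power ≈ 0.59 → the study is underpowered (power < 0.80).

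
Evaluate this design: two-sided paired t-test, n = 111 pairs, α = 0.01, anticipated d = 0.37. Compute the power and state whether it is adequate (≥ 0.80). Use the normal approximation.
Power ≈ 0.91; the study is adequately powered (power ≥ 0.80)

Power calculation (paired t-test, normal approximation):
z_β = d · √n - z_{α/2}
z_β = 0.37 · √111 - 2.576
z_β = 0.37 · 10.536 - 2.576
z_β = 1.322

Power = Φ(z_β) = Φ(1.322) ≈ 0.907

Effect size d = 0.37 is small by Cohen's convention (0.2/0.5/0.8).

Threshold: power ≥ 0.80 is conventionally adequate.
Power ≈ 0.91 → the study is adequately powered (power ≥ 0.80).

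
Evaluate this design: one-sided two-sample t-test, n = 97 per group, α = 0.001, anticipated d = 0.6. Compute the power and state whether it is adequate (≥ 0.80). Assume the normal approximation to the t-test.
Power ≈ 0.86; the study is adequately powered (power ≥ 0.80)

Power calculation (two-sample t-test, normal approximation):
z_β = d · √(n/2) - z_α
z_β = 0.6 · √(97/2) - 3.090
z_β = 0.6 · 6.964 - 3.090
z_β = 1.088

Power = Φ(z_β) = Φ(1.088) ≈ 0.862

Effect size d = 0.6 is medium by Cohen's convention (0.2/0.5/0.8).

Threshold: power ≥ 0.80 is conventionally adequate.
Power ≈ 0.86 → the study is adequately powered (power ≥ 0.80).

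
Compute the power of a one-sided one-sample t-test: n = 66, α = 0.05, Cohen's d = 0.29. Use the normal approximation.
Power ≈ 0.76

Power calculation (one-sample t-test, normal approximation):
z_β = d · √n - z_α
z_β = 0.29 · √66 - 1.645
z_β = 0.29 · 8.124 - 1.645
z_β = 0.711

Power = Φ(z_β) = Φ(0.711) ≈ 0.761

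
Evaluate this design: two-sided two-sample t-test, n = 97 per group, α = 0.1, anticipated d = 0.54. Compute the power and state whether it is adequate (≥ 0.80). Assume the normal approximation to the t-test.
Power ≈ 0.98; the study is adequately powered (power ≥ 0.80)

Power calculation (two-sample t-test, normal approximation):
z_β = d · √(n/2) - z_{α/2}
z_β = 0.54 · √(97/2) - 1.645
z_β = 0.54 · 6.964 - 1.645
z_β = 2.116

Power = Φ(z_β) = Φ(2.116) ≈ 0.983

Effect size d = 0.54 is medium by Cohen's convention (0.2/0.5/0.8).

Threshold: power ≥ 0.80 is conventionally adequate.
Power ≈ 0.98 → the study is adequately powered (power ≥ 0.80).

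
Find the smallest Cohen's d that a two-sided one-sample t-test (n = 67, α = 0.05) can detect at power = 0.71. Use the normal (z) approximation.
d ≈ 0.31

Minimum detectable effect (one-sample t-test, normal approximation):
d = (z_{α/2} + z_β) / √n
d = (1.960 + 0.553) / √67
d = 2.513 / 8.185
d ≈ 0.31

By Cohen's convention (0.2 small / 0.5 medium / 0.8 large): small effect.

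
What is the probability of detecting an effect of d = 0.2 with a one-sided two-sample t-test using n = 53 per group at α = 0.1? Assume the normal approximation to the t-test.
Power ≈ 0.40

Power calculation (two-sample t-test, normal approximation):
z_β = d · √(n/2) - z_α
z_β = 0.2 · √(53/2) - 1.282
z_β = 0.2 · 5.148 - 1.282
z_β = -0.252

Power = Φ(z_β) = Φ(-0.252) ≈ 0.401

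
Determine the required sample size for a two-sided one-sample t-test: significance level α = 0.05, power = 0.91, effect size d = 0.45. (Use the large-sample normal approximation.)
n = 54

Sample size formula (one-sample t-test, normal approximation):
n = ((z_{α/2} + z_β) / d)²

z_{α/2} = 1.960 (for α = 0.05, two-sided)
z_β = 1.341 (for power = 0.91)
d = 0.45

n = ((1.960 + 1.341) / 0.45)²
n = (7.336)²
n ≈ 53.82
Round up to the next whole number: n = 54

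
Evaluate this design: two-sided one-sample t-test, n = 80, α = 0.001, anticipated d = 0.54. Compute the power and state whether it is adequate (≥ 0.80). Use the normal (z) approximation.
Power ≈ 0.94; the study is adequately powered (power ≥ 0.80)

Power calculation (one-sample t-test, normal approximation):
z_β = d · √n - z_{α/2}
z_β = 0.54 · √80 - 3.291
z_β = 0.54 · 8.944 - 3.291
z_β = 1.539

Power = Φ(z_β) = Φ(1.539) ≈ 0.938

Effect size d = 0.54 is medium by Cohen's convention (0.2/0.5/0.8).

Threshold: power ≥ 0.80 is conventionally adequate.
Power ≈ 0.94 → the study is adequately powered (power ≥ 0.80).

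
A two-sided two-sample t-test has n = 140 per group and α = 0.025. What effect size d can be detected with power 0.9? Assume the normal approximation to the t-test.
d ≈ 0.42

Minimum detectable effect (two-sample t-test, normal approximation):
d = (z_{α/2} + z_β) / √(n/2)
d = (2.241 + 1.282) / √(140/2)
d = 3.523 / 8.367
d ≈ 0.42

By Cohen's convention (0.2 small / 0.5 medium / 0.8 large): small effect.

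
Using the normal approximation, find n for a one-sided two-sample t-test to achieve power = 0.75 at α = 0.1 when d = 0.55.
n = 26 per group

Sample size formula (two-sample t-test, normal approximation):
n = 2 · ((z_α + z_β) / d)²

z_α = 1.282 (for α = 0.1, one-sided)
z_β = 0.674 (for power = 0.75)
d = 0.55

n = 2 · ((1.282 + 0.674) / 0.55)²
n = 2 · (3.556)²
n ≈ 25.29
Round up to the next whole number: n = 26 per group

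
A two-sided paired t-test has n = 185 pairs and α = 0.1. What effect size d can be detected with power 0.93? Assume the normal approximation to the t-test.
d ≈ 0.23

Minimum detectable effect (paired t-test, normal approximation):
d = (z_{α/2} + z_β) / √n
d = (1.645 + 1.476) / √185
d = 3.121 / 13.601
d ≈ 0.23

By Cohen's convention (0.2 small / 0.5 medium / 0.8 large): small effect.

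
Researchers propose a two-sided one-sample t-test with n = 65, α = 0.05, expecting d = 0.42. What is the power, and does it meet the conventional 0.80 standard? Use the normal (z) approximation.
Power ≈ 0.92; the study is adequately powered (power ≥ 0.80)

Power calculation (one-sample t-test, normal approximation):
z_β = d · √n - z_{α/2}
z_β = 0.42 · √65 - 1.960
z_β = 0.42 · 8.062 - 1.960
z_β = 1.426

Power = Φ(z_β) = Φ(1.426) ≈ 0.923

Effect size d = 0.42 is small by Cohen's convention (0.2/0.5/0.8).

Threshold: power ≥ 0.80 is conventionally adequate.
Power ≈ 0.92 → the study is adequately powered (power ≥ 0.80).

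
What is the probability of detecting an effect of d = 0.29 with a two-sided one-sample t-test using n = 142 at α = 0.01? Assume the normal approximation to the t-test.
Power ≈ 0.81

Power calculation (one-sample t-test, normal approximation):
z_β = d · √n - z_{α/2}
z_β = 0.29 · √142 - 2.576
z_β = 0.29 · 11.916 - 2.576
z_β = 0.880

Power = Φ(z_β) = Φ(0.880) ≈ 0.811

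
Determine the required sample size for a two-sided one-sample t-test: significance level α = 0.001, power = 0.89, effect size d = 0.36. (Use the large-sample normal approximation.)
n = 158

Sample size formula (one-sample t-test, normal approximation):
n = ((z_{α/2} + z_β) / d)²

z_{α/2} = 3.291 (for α = 0.001, two-sided)
z_β = 1.227 (for power = 0.89)
d = 0.36

n = ((3.291 + 1.227) / 0.36)²
n = (12.550)²
n ≈ 157.50
Round up to the next whole number: n = 158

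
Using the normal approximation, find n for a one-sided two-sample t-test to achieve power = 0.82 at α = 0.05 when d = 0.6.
n = 37 per group

Sample size formula (two-sample t-test, normal approximation):
n = 2 · ((z_α + z_β) / d)²

z_α = 1.645 (for α = 0.05, one-sided)
z_β = 0.915 (for power = 0.82)
d = 0.6

n = 2 · ((1.645 + 0.915) / 0.6)²
n = 2 · (4.267)²
n ≈ 36.41
Round up to the next whole number: n = 37 per group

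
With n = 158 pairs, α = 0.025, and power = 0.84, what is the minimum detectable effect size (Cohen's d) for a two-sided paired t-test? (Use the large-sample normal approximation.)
d ≈ 0.26

Minimum detectable effect (paired t-test, normal approximation):
d = (z_{α/2} + z_β) / √n
d = (2.241 + 0.994) / √158
d = 3.236 / 12.570
d ≈ 0.26

By Cohen's convention (0.2 small / 0.5 medium / 0.8 large): small effect.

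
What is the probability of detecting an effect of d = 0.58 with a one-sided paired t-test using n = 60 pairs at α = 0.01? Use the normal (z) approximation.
Power ≈ 0.98

Power calculation (paired t-test, normal approximation):
z_β = d · √n - z_α
z_β = 0.58 · √60 - 2.326
z_β = 0.58 · 7.746 - 2.326
z_β = 2.166

Power = Φ(z_β) = Φ(2.166) ≈ 0.985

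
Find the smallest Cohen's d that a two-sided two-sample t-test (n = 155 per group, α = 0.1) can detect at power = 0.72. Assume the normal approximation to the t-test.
d ≈ 0.25

Minimum detectable effect (two-sample t-test, normal approximation):
d = (z_{α/2} + z_β) / √(n/2)
d = (1.645 + 0.583) / √(155/2)
d = 2.228 / 8.803
d ≈ 0.25

By Cohen's convention (0.2 small / 0.5 medium / 0.8 large): small effect.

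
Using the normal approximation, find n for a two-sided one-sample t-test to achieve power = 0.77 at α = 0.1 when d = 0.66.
n = 14

Sample size formula (one-sample t-test, normal approximation):
n = ((z_{α/2} + z_β) / d)²

z_{α/2} = 1.645 (for α = 0.1, two-sided)
z_β = 0.739 (for power = 0.77)
d = 0.66

n = ((1.645 + 0.739) / 0.66)²
n = (3.612)²
n ≈ 13.05
Round up to the next whole number: n = 14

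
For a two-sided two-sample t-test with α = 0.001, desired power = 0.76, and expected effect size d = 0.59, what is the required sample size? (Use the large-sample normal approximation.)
n = 92 per group

Sample size formula (two-sample t-test, normal approximation):
n = 2 · ((z_{α/2} + z_β) / d)²

z_{α/2} = 3.291 (for α = 0.001, two-sided)
z_β = 0.706 (for power = 0.76)
d = 0.59

n = 2 · ((3.291 + 0.706) / 0.59)²
n = 2 · (6.775)²
n ≈ 91.80
Round up to the next whole number: n = 92 per group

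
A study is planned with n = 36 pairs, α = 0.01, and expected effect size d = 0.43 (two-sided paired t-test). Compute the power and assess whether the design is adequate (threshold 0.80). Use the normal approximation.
Power ≈ 0.50; the study is underpowered (power < 0.80)

Power calculation (paired t-test, normal approximation):
z_β = d · √n - z_{α/2}
z_β = 0.43 · √36 - 2.576
z_β = 0.43 · 6.000 - 2.576
z_β = 0.004

Power = Φ(z_β) = Φ(0.004) ≈ 0.502

Effect size d = 0.43 is small by Cohen's convention (0.2/0.5/0.8).

Threshold: power ≥ 0.80 is conventionally adequate.
Power ≈ 0.50 → the study is underpowered (power < 0.80).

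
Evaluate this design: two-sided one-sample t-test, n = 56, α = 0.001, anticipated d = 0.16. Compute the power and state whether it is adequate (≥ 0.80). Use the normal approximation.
Power ≈ 0.02; the study is underpowered (power < 0.80)

Power calculation (one-sample t-test, normal approximation):
z_β = d · √n - z_{α/2}
z_β = 0.16 · √56 - 3.291
z_β = 0.16 · 7.483 - 3.291
z_β = -2.093

Power = Φ(z_β) = Φ(-2.093) ≈ 0.018

Effect size d = 0.16 is very small by Cohen's convention (0.2/0.5/0.8).

Threshold: power ≥ 0.80 is conventionally adequate.
Power ≈ 0.02 → the study is underpowered (power < 0.80).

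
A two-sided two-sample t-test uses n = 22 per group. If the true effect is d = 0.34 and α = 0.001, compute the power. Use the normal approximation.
Power ≈ 0.02

Power calculation (two-sample t-test, normal approximation):
z_β = d · √(n/2) - z_{α/2}
z_β = 0.34 · √(22/2) - 3.291
z_β = 0.34 · 3.317 - 3.291
z_β = -2.163

Power = Φ(z_β) = Φ(-2.163) ≈ 0.015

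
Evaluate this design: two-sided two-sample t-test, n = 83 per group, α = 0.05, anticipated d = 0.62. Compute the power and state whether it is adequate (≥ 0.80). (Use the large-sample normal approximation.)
Power ≈ 0.98; the study is adequately powered (power ≥ 0.80)

Power calculation (two-sample t-test, normal approximation):
z_β = d · √(n/2) - z_{α/2}
z_β = 0.62 · √(83/2) - 1.960
z_β = 0.62 · 6.442 - 1.960
z_β = 2.034

Power = Φ(z_β) = Φ(2.034) ≈ 0.979

Effect size d = 0.62 is medium by Cohen's convention (0.2/0.5/0.8).

Threshold: power ≥ 0.80 is conventionally adequate.
Power ≈ 0.98 → the study is adequately powered (power ≥ 0.80).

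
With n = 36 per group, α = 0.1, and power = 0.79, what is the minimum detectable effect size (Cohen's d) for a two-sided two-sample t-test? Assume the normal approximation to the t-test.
d ≈ 0.58

Minimum detectable effect (two-sample t-test, normal approximation):
d = (z_{α/2} + z_β) / √(n/2)
d = (1.645 + 0.806) / √(36/2)
d = 2.451 / 4.243
d ≈ 0.58

By Cohen's convention (0.2 small / 0.5 medium / 0.8 large): medium effect.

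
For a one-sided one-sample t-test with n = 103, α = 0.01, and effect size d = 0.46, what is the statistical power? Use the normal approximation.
Power ≈ 0.99

Power calculation (one-sample t-test, normal approximation):
z_β = d · √n - z_α
z_β = 0.46 · √103 - 2.326
z_β = 0.46 · 10.149 - 2.326
z_β = 2.342

Power = Φ(z_β) = Φ(2.342) ≈ 0.990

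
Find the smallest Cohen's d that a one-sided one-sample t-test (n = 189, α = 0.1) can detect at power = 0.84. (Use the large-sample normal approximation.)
d ≈ 0.17

Minimum detectable effect (one-sample t-test, normal approximation):
d = (z_α + z_β) / √n
d = (1.282 + 0.994) / √189
d = 2.276 / 13.748
d ≈ 0.17

By Cohen's convention (0.2 small / 0.5 medium / 0.8 large): very small effect.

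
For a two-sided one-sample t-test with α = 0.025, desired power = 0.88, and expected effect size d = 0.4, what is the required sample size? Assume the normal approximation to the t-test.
n = 73

Sample size formula (one-sample t-test, normal approximation):
n = ((z_{α/2} + z_β) / d)²

z_{α/2} = 2.241 (for α = 0.025, two-sided)
z_β = 1.175 (for power = 0.88)
d = 0.4

n = ((2.241 + 1.175) / 0.4)²
n = (8.540)²
n ≈ 72.93
Round up to the next whole number: n = 73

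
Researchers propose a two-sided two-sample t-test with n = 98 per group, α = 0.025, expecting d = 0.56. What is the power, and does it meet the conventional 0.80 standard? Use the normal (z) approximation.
Power ≈ 0.95; the study is adequately powered (power ≥ 0.80)

Power calculation (two-sample t-test, normal approximation):
z_β = d · √(n/2) - z_{α/2}
z_β = 0.56 · √(98/2) - 2.241
z_β = 0.56 · 7.000 - 2.241
z_β = 1.679

Power = Φ(z_β) = Φ(1.679) ≈ 0.953

Effect size d = 0.56 is medium by Cohen's convention (0.2/0.5/0.8).

Threshold: power ≥ 0.80 is conventionally adequate.
Power ≈ 0.95 → the study is adequately powered (power ≥ 0.80).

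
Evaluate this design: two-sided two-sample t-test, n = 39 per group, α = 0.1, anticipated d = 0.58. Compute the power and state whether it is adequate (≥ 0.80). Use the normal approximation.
Power ≈ 0.82; the study is adequately powered (power ≥ 0.80)

Power calculation (two-sample t-test, normal approximation):
z_β = d · √(n/2) - z_{α/2}
z_β = 0.58 · √(39/2) - 1.645
z_β = 0.58 · 4.416 - 1.645
z_β = 0.916

Power = Φ(z_β) = Φ(0.916) ≈ 0.820

Effect size d = 0.58 is medium by Cohen's convention (0.2/0.5/0.8).

Threshold: power ≥ 0.80 is conventionally adequate.
Power ≈ 0.82 → the study is adequately powered (power ≥ 0.80).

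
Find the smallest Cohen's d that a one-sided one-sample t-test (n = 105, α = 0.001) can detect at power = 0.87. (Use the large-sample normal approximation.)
d ≈ 0.41

Minimum detectable effect (one-sample t-test, normal approximation):
d = (z_α + z_β) / √n
d = (3.090 + 1.126) / √105
d = 4.217 / 10.247
d ≈ 0.41

By Cohen's convention (0.2 small / 0.5 medium / 0.8 large): small effect.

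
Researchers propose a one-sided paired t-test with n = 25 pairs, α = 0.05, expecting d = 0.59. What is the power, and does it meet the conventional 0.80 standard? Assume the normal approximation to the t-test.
Power ≈ 0.90; the study is adequately powered (power ≥ 0.80)

Power calculation (paired t-test, normal approximation):
z_β = d · √n - z_α
z_β = 0.59 · √25 - 1.645
z_β = 0.59 · 5.000 - 1.645
z_β = 1.305

Power = Φ(z_β) = Φ(1.305) ≈ 0.904

Effect size d = 0.59 is medium by Cohen's convention (0.2/0.5/0.8).

Threshold: power ≥ 0.80 is conventionally adequate.
Power ≈ 0.90 → the study is adequately powered (power ≥ 0.80).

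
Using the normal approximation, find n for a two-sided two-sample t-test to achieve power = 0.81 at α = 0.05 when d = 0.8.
n = 26 per group

Sample size formula (two-sample t-test, normal approximation):
n = 2 · ((z_{α/2} + z_β) / d)²

z_{α/2} = 1.960 (for α = 0.05, two-sided)
z_β = 0.878 (for power = 0.81)
d = 0.8

n = 2 · ((1.960 + 0.878) / 0.8)²
n = 2 · (3.548)²
n ≈ 25.18
Round up to the next whole number: n = 26 per group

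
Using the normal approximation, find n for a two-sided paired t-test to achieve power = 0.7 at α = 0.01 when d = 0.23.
n = 182 pairs

Sample size formula (paired t-test, normal approximation):
n = ((z_{α/2} + z_β) / d)²

z_{α/2} = 2.576 (for α = 0.01, two-sided)
z_β = 0.524 (for power = 0.7)
d = 0.23

n = ((2.576 + 0.524) / 0.23)²
n = (13.478)²
n ≈ 181.66
Round up to the next whole number: n = 182 pairs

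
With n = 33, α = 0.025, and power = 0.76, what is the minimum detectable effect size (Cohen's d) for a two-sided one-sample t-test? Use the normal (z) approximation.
d ≈ 0.51

Minimum detectable effect (one-sample t-test, normal approximation):
d = (z_{α/2} + z_β) / √n
d = (2.241 + 0.706) / √33
d = 2.948 / 5.745
d ≈ 0.51

By Cohen's convention (0.2 small / 0.5 medium / 0.8 large): medium effect.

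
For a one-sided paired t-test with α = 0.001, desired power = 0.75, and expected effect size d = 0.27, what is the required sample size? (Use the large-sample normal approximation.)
n = 195 pairs

Sample size formula (paired t-test, normal approximation):
n = ((z_α + z_β) / d)²

z_α = 3.090 (for α = 0.001, one-sided)
z_β = 0.674 (for power = 0.75)
d = 0.27

n = ((3.090 + 0.674) / 0.27)²
n = (13.941)²
n ≈ 194.35
Round up to the next whole number: n = 195 pairs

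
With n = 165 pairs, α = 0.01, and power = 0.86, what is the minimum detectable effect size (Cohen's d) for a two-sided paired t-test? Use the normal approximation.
d ≈ 0.28

Minimum detectable effect (paired t-test, normal approximation):
d = (z_{α/2} + z_β) / √n
d = (2.576 + 1.080) / √165
d = 3.656 / 12.845
d ≈ 0.28

By Cohen's convention (0.2 small / 0.5 medium / 0.8 large): small effect.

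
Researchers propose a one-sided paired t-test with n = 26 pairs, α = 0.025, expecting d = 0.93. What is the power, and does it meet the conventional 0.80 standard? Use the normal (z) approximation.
Power ≈ 1.00; the study is adequately powered (power ≥ 0.80)

Power calculation (paired t-test, normal approximation):
z_β = d · √n - z_α
z_β = 0.93 · √26 - 1.960
z_β = 0.93 · 5.099 - 1.960
z_β = 2.782

Power = Φ(z_β) = Φ(2.782) ≈ 0.997

Effect size d = 0.93 is large by Cohen's convention (0.2/0.5/0.8).

Threshold: power ≥ 0.80 is conventionally adequate.
Power ≈ 1.00 → the study is adequately powered (power ≥ 0.80).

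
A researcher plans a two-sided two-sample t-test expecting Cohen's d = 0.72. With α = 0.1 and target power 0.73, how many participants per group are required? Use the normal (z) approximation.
n = 20 per group

Sample size formula (two-sample t-test, normal approximation):
n = 2 · ((z_{α/2} + z_β) / d)²

z_{α/2} = 1.645 (for α = 0.1, two-sided)
z_β = 0.613 (for power = 0.73)
d = 0.72

n = 2 · ((1.645 + 0.613) / 0.72)²
n = 2 · (3.136)²
n ≈ 19.67
Round up to the next whole number: n = 20 per group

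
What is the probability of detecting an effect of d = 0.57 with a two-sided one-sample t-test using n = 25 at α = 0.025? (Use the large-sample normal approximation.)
Power ≈ 0.73

Power calculation (one-sample t-test, normal approximation):
z_β = d · √n - z_{α/2}
z_β = 0.57 · √25 - 2.241
z_β = 0.57 · 5.000 - 2.241
z_β = 0.609

Power = Φ(z_β) = Φ(0.609) ≈ 0.729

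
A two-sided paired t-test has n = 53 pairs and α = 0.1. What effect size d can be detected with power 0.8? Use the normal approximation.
d ≈ 0.34

Minimum detectable effect (paired t-test, normal approximation):
d = (z_{α/2} + z_β) / √n
d = (1.645 + 0.842) / √53
d = 2.486 / 7.280
d ≈ 0.34

By Cohen's convention (0.2 small / 0.5 medium / 0.8 large): small effect.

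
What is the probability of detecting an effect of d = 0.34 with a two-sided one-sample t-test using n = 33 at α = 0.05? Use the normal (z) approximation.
Power ≈ 0.50

Power calculation (one-sample t-test, normal approximation):
z_β = d · √n - z_{α/2}
z_β = 0.34 · √33 - 1.960
z_β = 0.34 · 5.745 - 1.960
z_β = -0.007

Power = Φ(z_β) = Φ(-0.007) ≈ 0.497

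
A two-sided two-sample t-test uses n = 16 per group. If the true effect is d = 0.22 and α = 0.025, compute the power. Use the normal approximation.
Power ≈ 0.05

Power calculation (two-sample t-test, normal approximation):
z_β = d · √(n/2) - z_{α/2}
z_β = 0.22 · √(16/2) - 2.241
z_β = 0.22 · 2.828 - 2.241
z_β = -1.619

Power = Φ(z_β) = Φ(-1.619) ≈ 0.053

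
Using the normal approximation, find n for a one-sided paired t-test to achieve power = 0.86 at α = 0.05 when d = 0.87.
n = 10 pairs

Sample size formula (paired t-test, normal approximation):
n = ((z_α + z_β) / d)²

z_α = 1.645 (for α = 0.05, one-sided)
z_β = 1.080 (for power = 0.86)
d = 0.87

n = ((1.645 + 1.080) / 0.87)²
n = (3.132)²
n ≈ 9.81
Round up to the next whole number: n = 10 pairs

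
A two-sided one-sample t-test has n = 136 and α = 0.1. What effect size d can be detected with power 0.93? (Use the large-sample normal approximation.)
d ≈ 0.27

Minimum detectable effect (one-sample t-test, normal approximation):
d = (z_{α/2} + z_β) / √n
d = (1.645 + 1.476) / √136
d = 3.121 / 11.662
d ≈ 0.27

By Cohen's convention (0.2 small / 0.5 medium / 0.8 large): small effect.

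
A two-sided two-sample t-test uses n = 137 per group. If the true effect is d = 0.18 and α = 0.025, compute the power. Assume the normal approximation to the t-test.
Power ≈ 0.23

Power calculation (two-sample t-test, normal approximation):
z_β = d · √(n/2) - z_{α/2}
z_β = 0.18 · √(137/2) - 2.241
z_β = 0.18 · 8.276 - 2.241
z_β = -0.752

Power = Φ(z_β) = Φ(-0.752) ≈ 0.226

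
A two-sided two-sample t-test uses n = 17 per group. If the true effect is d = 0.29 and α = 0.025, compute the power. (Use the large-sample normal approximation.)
Power ≈ 0.08

Power calculation (two-sample t-test, normal approximation):
z_β = d · √(n/2) - z_{α/2}
z_β = 0.29 · √(17/2) - 2.241
z_β = 0.29 · 2.915 - 2.241
z_β = -1.396

Power = Φ(z_β) = Φ(-1.396) ≈ 0.081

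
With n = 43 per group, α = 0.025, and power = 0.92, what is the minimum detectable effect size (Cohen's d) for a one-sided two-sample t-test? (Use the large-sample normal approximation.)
d ≈ 0.73

Minimum detectable effect (two-sample t-test, normal approximation):
d = (z_α + z_β) / √(n/2)
d = (1.960 + 1.405) / √(43/2)
d = 3.365 / 4.637
d ≈ 0.73

By Cohen's convention (0.2 small / 0.5 medium / 0.8 large): medium effect.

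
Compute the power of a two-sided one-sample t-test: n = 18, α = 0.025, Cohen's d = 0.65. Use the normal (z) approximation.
Power ≈ 0.70

Power calculation (one-sample t-test, normal approximation):
z_β = d · √n - z_{α/2}
z_β = 0.65 · √18 - 2.241
z_β = 0.65 · 4.243 - 2.241
z_β = 0.516

Power = Φ(z_β) = Φ(0.516) ≈ 0.697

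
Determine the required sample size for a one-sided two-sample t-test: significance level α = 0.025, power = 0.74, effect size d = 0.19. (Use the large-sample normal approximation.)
n = 376 per group

Sample size formula (two-sample t-test, normal approximation):
n = 2 · ((z_α + z_β) / d)²

z_α = 1.960 (for α = 0.025, one-sided)
z_β = 0.643 (for power = 0.74)
d = 0.19

n = 2 · ((1.960 + 0.643) / 0.19)²
n = 2 · (13.700)²
n ≈ 375.38
Round up to the next whole number: n = 376 per group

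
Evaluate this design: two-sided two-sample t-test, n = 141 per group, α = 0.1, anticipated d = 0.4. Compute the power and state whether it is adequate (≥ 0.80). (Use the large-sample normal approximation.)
Power ≈ 0.96; the study is adequately powered (power ≥ 0.80)

Power calculation (two-sample t-test, normal approximation):
z_β = d · √(n/2) - z_{α/2}
z_β = 0.4 · √(141/2) - 1.645
z_β = 0.4 · 8.396 - 1.645
z_β = 1.714

Power = Φ(z_β) = Φ(1.714) ≈ 0.957

Effect size d = 0.4 is small by Cohen's convention (0.2/0.5/0.8).

Threshold: power ≥ 0.80 is conventionally adequate.
Power ≈ 0.96 → the study is adequately powered (power ≥ 0.80).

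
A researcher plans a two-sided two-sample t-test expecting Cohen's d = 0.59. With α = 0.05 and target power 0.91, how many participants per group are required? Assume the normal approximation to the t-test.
n = 63 per group

Sample size formula (two-sample t-test, normal approximation):
n = 2 · ((z_{α/2} + z_β) / d)²

z_{α/2} = 1.960 (for α = 0.05, two-sided)
z_β = 1.341 (for power = 0.91)
d = 0.59

n = 2 · ((1.960 + 1.341) / 0.59)²
n = 2 · (5.595)²
n ≈ 62.61
Round up to the next whole number: n = 63 per group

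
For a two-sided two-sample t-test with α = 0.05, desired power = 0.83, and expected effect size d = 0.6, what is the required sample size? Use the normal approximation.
n = 48 per group

Sample size formula (two-sample t-test, normal approximation):
n = 2 · ((z_{α/2} + z_β) / d)²

z_{α/2} = 1.960 (for α = 0.05, two-sided)
z_β = 0.954 (for power = 0.83)
d = 0.6

n = 2 · ((1.960 + 0.954) / 0.6)²
n = 2 · (4.857)²
n ≈ 47.18
Round up to the next whole number: n = 48 per group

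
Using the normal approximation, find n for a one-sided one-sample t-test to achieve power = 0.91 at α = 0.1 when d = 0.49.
n = 29

Sample size formula (one-sample t-test, normal approximation):
n = ((z_α + z_β) / d)²

z_α = 1.282 (for α = 0.1, one-sided)
z_β = 1.341 (for power = 0.91)
d = 0.49

n = ((1.282 + 1.341) / 0.49)²
n = (5.353)²
n ≈ 28.65
Round up to the next whole number: n = 29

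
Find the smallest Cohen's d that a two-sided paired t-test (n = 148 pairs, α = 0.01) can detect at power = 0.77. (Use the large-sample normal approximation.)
d ≈ 0.27

Minimum detectable effect (paired t-test, normal approximation):
d = (z_{α/2} + z_β) / √n
d = (2.576 + 0.739) / √148
d = 3.315 / 12.166
d ≈ 0.27

By Cohen's convention (0.2 small / 0.5 medium / 0.8 large): small effect.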